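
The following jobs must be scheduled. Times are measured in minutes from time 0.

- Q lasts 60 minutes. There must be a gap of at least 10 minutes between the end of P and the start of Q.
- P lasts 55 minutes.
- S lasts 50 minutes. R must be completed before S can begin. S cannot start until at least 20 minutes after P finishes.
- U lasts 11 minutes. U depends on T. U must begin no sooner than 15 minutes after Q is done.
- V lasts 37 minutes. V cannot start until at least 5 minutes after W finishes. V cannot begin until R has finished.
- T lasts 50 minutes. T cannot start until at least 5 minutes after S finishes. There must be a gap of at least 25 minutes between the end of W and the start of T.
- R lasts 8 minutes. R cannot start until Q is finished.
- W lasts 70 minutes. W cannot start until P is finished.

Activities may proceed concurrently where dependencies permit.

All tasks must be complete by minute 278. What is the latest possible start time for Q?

U has no dependents, so it just needs to finish by minute 278. Starting by 278 − 11 = minute 267 achieves that.
T feeds into U (must start by minute 267); so T must finish by minute 267 and therefore start by minute 217.
S feeds into T (must start by minute 217, minus 5-minute gap → minute 212); so S must finish by minute 212 and therefore start by minute 162.
V must finish by minute 278; it takes 37 minutes, so it must start by 278 − 37 = minute 241.
R must finish in time for S (must start by minute 162); V (must start by minute 241). The tightest is minute 162, so R must start by 162 − 8 = minute 154.
Q feeds R (must start by minute 154); U (must start by minute 267, minus 15-minute gap → minute 252). Taking the minimum, Q must finish by minute 154 and start by 154 − 60 = minute 94.

94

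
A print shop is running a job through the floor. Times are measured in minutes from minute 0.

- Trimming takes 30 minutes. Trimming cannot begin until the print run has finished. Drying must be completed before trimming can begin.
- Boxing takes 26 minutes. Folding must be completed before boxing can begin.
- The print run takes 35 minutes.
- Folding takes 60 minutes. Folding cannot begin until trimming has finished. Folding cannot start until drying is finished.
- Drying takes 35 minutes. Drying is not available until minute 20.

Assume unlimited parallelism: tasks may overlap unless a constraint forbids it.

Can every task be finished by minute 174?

After its own release at minute 20, drying can start at minute 20 and finishes at minute 55.
Nothing blocks the print run, so it runs from minute 0 to minute 35.
Trimming needs all of the print run (finishes minute 35); drying (finishes minute 55). That puts its earliest start at minute 55; it finishes at 55 + 30 = minute 85.
Folding needs all of trimming (finishes minute 85); drying (finishes minute 55). That puts its earliest start at minute 85; it finishes at 85 + 60 = minute 145.
Boxing waits on folding (finishes minute 145), so it starts at minute 145 and finishes at 145 + 26 = minute 171.
Every task is finished by minute 171, which is no later than the deadline of 174, so the schedule is feasible.

Yes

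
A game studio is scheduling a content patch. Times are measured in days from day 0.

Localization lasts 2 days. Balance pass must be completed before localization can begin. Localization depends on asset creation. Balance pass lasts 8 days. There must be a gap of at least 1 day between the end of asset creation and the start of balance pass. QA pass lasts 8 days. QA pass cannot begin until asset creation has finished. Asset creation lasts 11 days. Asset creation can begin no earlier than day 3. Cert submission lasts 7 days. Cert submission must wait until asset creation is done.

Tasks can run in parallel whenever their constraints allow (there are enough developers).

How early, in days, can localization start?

23

Asset creation cannot begin until its own release at day 3. It runs from day 3 to 3 + 11 = day 14.
Balance pass cannot begin until asset creation (finishes day 14, plus 1-day gap → day 15). It runs from day 15 to 15 + 8 = day 23.
Localization waits on balance pass (finishes day 23); asset creation (finishes day 14). The latest of these is day 23, which is the earliest localization can start.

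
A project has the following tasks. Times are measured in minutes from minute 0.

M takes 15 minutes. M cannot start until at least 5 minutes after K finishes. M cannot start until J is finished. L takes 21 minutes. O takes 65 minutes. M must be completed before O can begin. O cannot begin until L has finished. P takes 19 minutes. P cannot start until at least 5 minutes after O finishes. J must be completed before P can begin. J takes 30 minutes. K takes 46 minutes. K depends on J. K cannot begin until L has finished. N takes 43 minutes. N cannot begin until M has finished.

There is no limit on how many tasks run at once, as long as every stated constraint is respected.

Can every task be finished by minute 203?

L has no prerequisites, so it starts at minute 0 and finishes at minute 21.
Nothing blocks J, so it runs from minute 0 to minute 30.
K has to wait for J (finishes minute 30); L (finishes minute 21). The latest of these is minute 30, so K runs minute 30 to 30 + 46 = minute 76.
M has to wait for K (finishes minute 76, plus 5-minute gap → minute 81); J (finishes minute 30). The latest of these is minute 81, so M runs minute 81 to 81 + 15 = minute 96.
For O: M (finishes minute 96); L (finishes minute 21). Taking the maximum gives a start of minute 96, and it finishes at 96 + 65 = minute 161.
P cannot start until O (finishes minute 161, plus 5-minute gap → minute 166); J (finishes minute 30). The controlling bound is minute 166, so P finishes at 166 + 19 = minute 185.
After M (finishes minute 96), N can start at minute 96 and finishes at minute 139.
Every task is finished by minute 185, which is no later than the deadline of 203, so the schedule is feasible.

Yes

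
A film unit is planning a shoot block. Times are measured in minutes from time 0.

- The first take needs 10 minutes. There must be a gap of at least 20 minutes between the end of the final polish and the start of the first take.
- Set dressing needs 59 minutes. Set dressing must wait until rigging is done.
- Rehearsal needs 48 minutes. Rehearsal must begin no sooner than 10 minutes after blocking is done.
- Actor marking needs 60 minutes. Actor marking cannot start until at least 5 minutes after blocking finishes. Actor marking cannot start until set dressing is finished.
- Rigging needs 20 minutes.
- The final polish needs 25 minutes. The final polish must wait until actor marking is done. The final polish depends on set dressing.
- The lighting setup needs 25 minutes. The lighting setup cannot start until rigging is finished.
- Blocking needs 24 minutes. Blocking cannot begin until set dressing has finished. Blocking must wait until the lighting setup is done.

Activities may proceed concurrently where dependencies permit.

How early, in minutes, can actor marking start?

Rigging has no prerequisites, so it starts at minute 0 and finishes at minute 20.
The lighting setup waits on rigging (finishes minute 20), so it starts at minute 20 and finishes at 20 + 25 = minute 45.
Set dressing cannot begin until rigging (finishes minute 20). It runs from minute 20 to 20 + 59 = minute 79.
Blocking has to wait for set dressing (finishes minute 79); the lighting setup (finishes minute 45). The latest of these is minute 79, so blocking runs minute 79 to 79 + 24 = minute 103.
Actor marking waits on blocking (finishes minute 103, plus 5-minute gap → minute 108); set dressing (finishes minute 79). The latest of these is minute 108, which is the earliest actor marking can start.

108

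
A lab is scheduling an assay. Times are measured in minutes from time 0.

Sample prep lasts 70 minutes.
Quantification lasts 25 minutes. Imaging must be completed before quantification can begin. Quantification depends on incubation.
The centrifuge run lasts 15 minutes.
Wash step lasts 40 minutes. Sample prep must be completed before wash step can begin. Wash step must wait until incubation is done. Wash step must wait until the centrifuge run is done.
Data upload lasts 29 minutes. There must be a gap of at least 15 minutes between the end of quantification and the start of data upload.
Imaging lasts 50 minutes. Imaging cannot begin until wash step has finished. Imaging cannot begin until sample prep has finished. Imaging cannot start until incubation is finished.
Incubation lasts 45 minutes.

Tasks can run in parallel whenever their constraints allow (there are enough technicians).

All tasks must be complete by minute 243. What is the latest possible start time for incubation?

39

Data upload must finish by minute 243; it takes 29 minutes, so it must start by 243 − 29 = minute 214.
Quantification has to be done before data upload (must start by minute 214, minus 15-minute gap → minute 199). That means finishing by minute 199, i.e. starting by 199 − 25 = minute 174.
Imaging has to be done before quantification (must start by minute 174). That means finishing by minute 174, i.e. starting by 174 − 50 = minute 124.
Since imaging (must start by minute 124) depends on it, wash step must finish by minute 124. Backing off its 40-minute duration gives a latest start of minute 84.
Incubation feeds wash step (must start by minute 84); imaging (must start by minute 124); quantification (must start by minute 174). Taking the minimum, incubation must finish by minute 84 and start by 84 − 45 = minute 39.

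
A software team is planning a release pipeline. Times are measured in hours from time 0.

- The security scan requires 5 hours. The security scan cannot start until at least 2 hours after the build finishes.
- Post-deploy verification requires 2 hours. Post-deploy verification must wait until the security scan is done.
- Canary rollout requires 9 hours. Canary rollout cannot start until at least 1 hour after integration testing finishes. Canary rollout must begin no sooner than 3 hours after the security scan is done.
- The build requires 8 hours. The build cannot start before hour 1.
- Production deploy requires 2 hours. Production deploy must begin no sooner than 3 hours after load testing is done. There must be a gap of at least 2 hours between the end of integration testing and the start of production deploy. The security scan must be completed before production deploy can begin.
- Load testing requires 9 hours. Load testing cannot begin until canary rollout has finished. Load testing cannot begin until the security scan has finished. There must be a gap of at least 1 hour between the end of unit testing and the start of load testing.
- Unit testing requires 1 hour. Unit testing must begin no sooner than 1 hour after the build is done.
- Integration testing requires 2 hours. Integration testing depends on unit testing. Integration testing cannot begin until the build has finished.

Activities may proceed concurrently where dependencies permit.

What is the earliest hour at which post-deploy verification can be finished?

After its own release at hour 1, the build can start at hour 1 and finishes at hour 9.
The security scan cannot begin until the build (finishes hour 9, plus 2-hour gap → hour 11). It runs from hour 11 to 11 + 5 = hour 16.
Post-deploy verification waits on the security scan (finishes hour 16), so it starts at hour 16 and finishes at 16 + 2 = hour 18.

18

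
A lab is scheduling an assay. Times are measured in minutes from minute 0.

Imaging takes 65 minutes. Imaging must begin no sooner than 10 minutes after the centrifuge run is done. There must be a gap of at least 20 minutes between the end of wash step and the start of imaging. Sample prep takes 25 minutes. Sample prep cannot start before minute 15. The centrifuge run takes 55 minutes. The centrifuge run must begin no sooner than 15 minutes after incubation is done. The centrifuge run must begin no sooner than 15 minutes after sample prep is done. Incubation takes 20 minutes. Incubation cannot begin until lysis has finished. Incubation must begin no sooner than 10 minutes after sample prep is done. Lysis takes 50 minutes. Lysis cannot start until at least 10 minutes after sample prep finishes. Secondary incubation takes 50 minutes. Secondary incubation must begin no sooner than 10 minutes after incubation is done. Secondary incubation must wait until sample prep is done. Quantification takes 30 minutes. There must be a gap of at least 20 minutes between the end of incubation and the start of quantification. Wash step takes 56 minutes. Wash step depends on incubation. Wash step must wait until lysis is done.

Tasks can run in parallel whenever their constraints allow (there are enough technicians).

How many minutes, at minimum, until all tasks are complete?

265

Sample prep waits on its own release at minute 15, so it starts at minute 15 and finishes at 15 + 25 = minute 40.
Lysis waits on sample prep (finishes minute 40, plus 10-minute gap → minute 50), so it starts at minute 50 and finishes at 50 + 50 = minute 100.
Incubation cannot start until lysis (finishes minute 100); sample prep (finishes minute 40, plus 10-minute gap → minute 50). The controlling bound is minute 100, so incubation finishes at 100 + 20 = minute 120.
After incubation (finishes minute 120, plus 20-minute gap → minute 140), quantification can start at minute 140 and finishes at minute 170.
Secondary incubation cannot start until incubation (finishes minute 120, plus 10-minute gap → minute 130); sample prep (finishes minute 40). The controlling bound is minute 130, so secondary incubation finishes at 130 + 50 = minute 180.
For wash step: incubation (finishes minute 120); lysis (finishes minute 100). Taking the maximum gives a start of minute 120, and it finishes at 120 + 56 = minute 176.
The centrifuge run cannot start until incubation (finishes minute 120, plus 15-minute gap → minute 135); sample prep (finishes minute 40, plus 15-minute gap → minute 55). The controlling bound is minute 135, so the centrifuge run finishes at 135 + 55 = minute 190.
Imaging needs all of the centrifuge run (finishes minute 190, plus 10-minute gap → minute 200); wash step (finishes minute 176, plus 20-minute gap → minute 196). That puts its earliest start at minute 200; it finishes at 200 + 65 = minute 265.
All tasks are finished once the last one completes. Finish times: Sample prep at 40, Lysis at 100, Incubation at 120, The centrifuge run at 190, Wash step at 176, Secondary incubation at 180, Imaging at 265, Quantification at 170. The latest is minute 265.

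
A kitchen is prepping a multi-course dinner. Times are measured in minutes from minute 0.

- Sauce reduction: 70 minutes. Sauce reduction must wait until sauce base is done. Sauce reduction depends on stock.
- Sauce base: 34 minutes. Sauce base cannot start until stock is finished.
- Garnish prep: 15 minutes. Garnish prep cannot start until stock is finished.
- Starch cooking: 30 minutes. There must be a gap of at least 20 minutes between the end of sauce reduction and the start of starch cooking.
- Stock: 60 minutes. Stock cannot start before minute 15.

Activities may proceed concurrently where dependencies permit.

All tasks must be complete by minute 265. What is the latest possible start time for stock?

51

Starch cooking must finish by minute 265; it takes 30 minutes, so it must start by 265 − 30 = minute 235.
Sauce reduction must finish before starch cooking (must start by minute 235, minus 20-minute gap → minute 215). With a 70-minute duration, sauce reduction must start by 215 − 70 = minute 145.
Sauce base has to be done before sauce reduction (must start by minute 145). That means finishing by minute 145, i.e. starting by 145 − 34 = minute 111.
To finish by minute 265, garnish prep (duration 15) must start no later than minute 250.
Stock feeds sauce base (must start by minute 111); sauce reduction (must start by minute 145); garnish prep (must start by minute 250). Taking the minimum, stock must finish by minute 111 and start by 111 − 60 = minute 51.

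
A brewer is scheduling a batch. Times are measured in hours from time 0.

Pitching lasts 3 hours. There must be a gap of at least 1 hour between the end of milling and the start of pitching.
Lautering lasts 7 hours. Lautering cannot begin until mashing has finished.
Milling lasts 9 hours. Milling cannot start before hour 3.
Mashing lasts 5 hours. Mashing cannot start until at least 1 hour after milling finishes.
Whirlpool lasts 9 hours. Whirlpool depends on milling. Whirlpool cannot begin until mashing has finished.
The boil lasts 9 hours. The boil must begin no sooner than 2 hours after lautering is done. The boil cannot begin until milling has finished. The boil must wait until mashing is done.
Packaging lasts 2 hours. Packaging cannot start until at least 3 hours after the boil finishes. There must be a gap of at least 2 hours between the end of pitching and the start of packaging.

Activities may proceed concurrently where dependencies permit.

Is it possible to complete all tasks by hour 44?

Yes

Milling waits on its own release at hour 3, so it starts at hour 3 and finishes at 3 + 9 = hour 12.
After milling (finishes hour 12, plus 1-hour gap → hour 13), pitching can start at hour 13 and finishes at hour 16.
Mashing waits on milling (finishes hour 12, plus 1-hour gap → hour 13), so it starts at hour 13 and finishes at 13 + 5 = hour 18.
Whirlpool needs all of milling (finishes hour 12); mashing (finishes hour 18). That puts its earliest start at hour 18; it finishes at 18 + 9 = hour 27.
Lautering cannot begin until mashing (finishes hour 18). It runs from hour 18 to 18 + 7 = hour 25.
The boil has to wait for lautering (finishes hour 25, plus 2-hour gap → hour 27); milling (finishes hour 12); mashing (finishes hour 18). The latest of these is hour 27, so the boil runs hour 27 to 27 + 9 = hour 36.
For packaging: the boil (finishes hour 36, plus 3-hour gap → hour 39); pitching (finishes hour 16, plus 2-hour gap → hour 18). Taking the maximum gives a start of hour 39, and it finishes at 39 + 2 = hour 41.
Every task is finished by hour 41, which is no later than the deadline of 44, so the schedule is feasible.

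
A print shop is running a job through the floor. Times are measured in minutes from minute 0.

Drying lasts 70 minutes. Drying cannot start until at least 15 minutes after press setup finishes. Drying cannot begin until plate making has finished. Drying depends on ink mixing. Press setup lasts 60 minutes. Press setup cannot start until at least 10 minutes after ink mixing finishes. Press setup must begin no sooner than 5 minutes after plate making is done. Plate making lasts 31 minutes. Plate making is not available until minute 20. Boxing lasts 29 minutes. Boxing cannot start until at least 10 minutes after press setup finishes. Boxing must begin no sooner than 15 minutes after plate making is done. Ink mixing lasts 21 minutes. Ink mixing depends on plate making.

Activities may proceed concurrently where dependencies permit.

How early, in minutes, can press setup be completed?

Plate making waits on its own release at minute 20, so it starts at minute 20 and finishes at 20 + 31 = minute 51.
After plate making (finishes minute 51), ink mixing can start at minute 51 and finishes at minute 72.
Press setup needs all of ink mixing (finishes minute 72, plus 10-minute gap → minute 82); plate making (finishes minute 51, plus 5-minute gap → minute 56). That puts its earliest start at minute 82; it finishes at 82 + 60 = minute 142.

142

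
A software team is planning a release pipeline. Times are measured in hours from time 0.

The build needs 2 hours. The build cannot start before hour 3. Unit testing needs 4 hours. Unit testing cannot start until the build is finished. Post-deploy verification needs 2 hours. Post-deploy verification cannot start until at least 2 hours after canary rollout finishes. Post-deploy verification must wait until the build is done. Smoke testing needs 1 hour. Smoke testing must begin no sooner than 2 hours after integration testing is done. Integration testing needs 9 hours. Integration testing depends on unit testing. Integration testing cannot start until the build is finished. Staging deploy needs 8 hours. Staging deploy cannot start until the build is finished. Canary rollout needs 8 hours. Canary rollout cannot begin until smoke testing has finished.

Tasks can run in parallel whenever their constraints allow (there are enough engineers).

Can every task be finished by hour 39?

After its own release at hour 3, the build can start at hour 3 and finishes at hour 5.
After the build (finishes hour 5), staging deploy can start at hour 5 and finishes at hour 13.
After the build (finishes hour 5), unit testing can start at hour 5 and finishes at hour 9.
Integration testing cannot start until unit testing (finishes hour 9); the build (finishes hour 5). The controlling bound is hour 9, so integration testing finishes at 9 + 9 = hour 18.
Smoke testing cannot begin until integration testing (finishes hour 18, plus 2-hour gap → hour 20). It runs from hour 20 to 20 + 1 = hour 21.
Canary rollout waits on smoke testing (finishes hour 21), so it starts at hour 21 and finishes at 21 + 8 = hour 29.
Post-deploy verification needs all of canary rollout (finishes hour 29, plus 2-hour gap → hour 31); the build (finishes hour 5). That puts its earliest start at hour 31; it finishes at 31 + 2 = hour 33.
Every task is finished by hour 33, which is no later than the deadline of 39, so the schedule is feasible.

Yes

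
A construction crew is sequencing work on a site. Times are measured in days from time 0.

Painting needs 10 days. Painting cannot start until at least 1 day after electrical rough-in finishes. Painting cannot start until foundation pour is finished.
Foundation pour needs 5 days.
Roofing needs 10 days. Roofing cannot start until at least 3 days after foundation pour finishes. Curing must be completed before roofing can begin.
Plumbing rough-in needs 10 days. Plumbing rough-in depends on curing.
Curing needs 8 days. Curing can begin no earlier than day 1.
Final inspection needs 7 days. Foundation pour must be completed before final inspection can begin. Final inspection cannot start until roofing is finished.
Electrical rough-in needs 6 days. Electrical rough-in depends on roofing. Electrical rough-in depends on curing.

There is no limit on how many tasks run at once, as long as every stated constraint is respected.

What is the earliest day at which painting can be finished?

After its own release at day 1, curing can start at day 1 and finishes at day 9.
Nothing blocks foundation pour, so it runs from day 0 to day 5.
For roofing: foundation pour (finishes day 5, plus 3-day gap → day 8); curing (finishes day 9). Taking the maximum gives a start of day 9, and it finishes at 9 + 10 = day 19.
Electrical rough-in has to wait for roofing (finishes day 19); curing (finishes day 9). The latest of these is day 19, so electrical rough-in runs day 19 to 19 + 6 = day 25.
Painting cannot start until electrical rough-in (finishes day 25, plus 1-day gap → day 26); foundation pour (finishes day 5). The controlling bound is day 26, so painting finishes at 26 + 10 = day 36.

36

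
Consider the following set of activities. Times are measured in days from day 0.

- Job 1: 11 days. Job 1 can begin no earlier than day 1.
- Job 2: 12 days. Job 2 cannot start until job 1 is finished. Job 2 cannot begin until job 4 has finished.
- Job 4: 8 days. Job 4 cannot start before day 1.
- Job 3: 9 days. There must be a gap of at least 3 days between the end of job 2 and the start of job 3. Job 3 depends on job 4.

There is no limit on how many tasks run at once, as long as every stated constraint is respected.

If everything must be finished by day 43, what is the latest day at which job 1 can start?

8

Job 3 must finish by day 43; it takes 9 days, so it must start by 43 − 9 = day 34.
Job 2 has to be done before job 3 (must start by day 34, minus 3-day gap → day 31). That means finishing by day 31, i.e. starting by 31 − 12 = day 19.
Since job 2 (must start by day 19) depends on it, job 1 must finish by day 19. Backing off its 11-day duration gives a latest start of day 8.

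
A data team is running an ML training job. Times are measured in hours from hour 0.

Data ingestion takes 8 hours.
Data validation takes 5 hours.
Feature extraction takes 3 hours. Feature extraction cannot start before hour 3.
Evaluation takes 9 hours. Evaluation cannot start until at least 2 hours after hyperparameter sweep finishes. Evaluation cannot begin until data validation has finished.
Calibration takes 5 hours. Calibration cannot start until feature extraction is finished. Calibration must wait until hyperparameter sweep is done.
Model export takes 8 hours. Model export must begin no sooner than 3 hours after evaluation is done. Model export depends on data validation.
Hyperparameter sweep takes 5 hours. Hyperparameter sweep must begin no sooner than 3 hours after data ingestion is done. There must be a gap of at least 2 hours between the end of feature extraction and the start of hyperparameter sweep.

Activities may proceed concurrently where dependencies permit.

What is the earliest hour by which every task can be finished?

Feature extraction waits on its own release at hour 3, so it starts at hour 3 and finishes at 3 + 3 = hour 6.
Data validation can start immediately at hour 0; it finishes at hour 5.
Data ingestion can start immediately at hour 0; it finishes at hour 8.
Hyperparameter sweep cannot start until data ingestion (finishes hour 8, plus 3-hour gap → hour 11); feature extraction (finishes hour 6, plus 2-hour gap → hour 8). The controlling bound is hour 11, so hyperparameter sweep finishes at 11 + 5 = hour 16.
For calibration: feature extraction (finishes hour 6); hyperparameter sweep (finishes hour 16). Taking the maximum gives a start of hour 16, and it finishes at 16 + 5 = hour 21.
Evaluation has to wait for hyperparameter sweep (finishes hour 16, plus 2-hour gap → hour 18); data validation (finishes hour 5). The latest of these is hour 18, so evaluation runs hour 18 to 18 + 9 = hour 27.
Model export needs all of evaluation (finishes hour 27, plus 3-hour gap → hour 30); data validation (finishes hour 5). That puts its earliest start at hour 30; it finishes at 30 + 8 = hour 38.
All tasks are finished once the last one completes. Finish times: Data ingestion at 8, Data validation at 5, Feature extraction at 6, Hyperparameter sweep at 16, Evaluation at 27, Calibration at 21, Model export at 38. The latest is hour 38.

38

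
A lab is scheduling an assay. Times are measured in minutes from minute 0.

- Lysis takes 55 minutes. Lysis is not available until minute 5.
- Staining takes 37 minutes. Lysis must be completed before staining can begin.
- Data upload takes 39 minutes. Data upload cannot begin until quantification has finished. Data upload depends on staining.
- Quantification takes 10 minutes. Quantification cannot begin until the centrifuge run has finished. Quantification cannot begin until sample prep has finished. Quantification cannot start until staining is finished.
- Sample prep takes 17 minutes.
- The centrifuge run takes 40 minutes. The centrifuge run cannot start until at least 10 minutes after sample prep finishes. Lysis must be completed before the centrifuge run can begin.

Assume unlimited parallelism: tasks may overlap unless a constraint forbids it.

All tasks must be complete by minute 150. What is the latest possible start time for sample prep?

34

Data upload has no dependents, so it just needs to finish by minute 150. Starting by 150 − 39 = minute 111 achieves that.
Quantification has to be done before data upload (must start by minute 111). That means finishing by minute 111, i.e. starting by 111 − 10 = minute 101.
Since quantification (must start by minute 101) depends on it, the centrifuge run must finish by minute 101. Backing off its 40-minute duration gives a latest start of minute 61.
Sample prep feeds the centrifuge run (must start by minute 61, minus 10-minute gap → minute 51); quantification (must start by minute 101). Taking the minimum, sample prep must finish by minute 51 and start by 51 − 17 = minute 34.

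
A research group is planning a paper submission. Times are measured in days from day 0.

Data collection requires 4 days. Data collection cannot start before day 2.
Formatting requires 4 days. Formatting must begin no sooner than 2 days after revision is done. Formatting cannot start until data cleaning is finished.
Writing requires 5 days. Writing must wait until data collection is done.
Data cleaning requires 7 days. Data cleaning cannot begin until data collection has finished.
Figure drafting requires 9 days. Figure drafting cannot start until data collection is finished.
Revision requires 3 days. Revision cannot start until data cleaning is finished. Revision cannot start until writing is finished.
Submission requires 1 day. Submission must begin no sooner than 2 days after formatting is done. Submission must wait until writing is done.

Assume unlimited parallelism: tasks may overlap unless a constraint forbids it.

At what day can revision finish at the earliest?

16

Data collection waits on its own release at day 2, so it starts at day 2 and finishes at 2 + 4 = day 6.
Writing waits on data collection (finishes day 6), so it starts at day 6 and finishes at 6 + 5 = day 11.
Data cleaning waits on data collection (finishes day 6), so it starts at day 6 and finishes at 6 + 7 = day 13.
For revision: data cleaning (finishes day 13); writing (finishes day 11). Taking the maximum gives a start of day 13, and it finishes at 13 + 3 = day 16.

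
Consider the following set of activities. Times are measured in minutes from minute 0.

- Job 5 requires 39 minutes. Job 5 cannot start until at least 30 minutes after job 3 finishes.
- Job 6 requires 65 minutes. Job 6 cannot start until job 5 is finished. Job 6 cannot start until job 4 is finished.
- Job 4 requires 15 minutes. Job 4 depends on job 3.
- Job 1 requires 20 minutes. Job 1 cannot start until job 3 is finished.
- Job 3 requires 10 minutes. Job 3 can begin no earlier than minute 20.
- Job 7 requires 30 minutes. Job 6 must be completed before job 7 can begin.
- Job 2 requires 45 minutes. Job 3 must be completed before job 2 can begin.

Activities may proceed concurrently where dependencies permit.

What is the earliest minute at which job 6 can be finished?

164

After its own release at minute 20, job 3 can start at minute 20 and finishes at minute 30.
After job 3 (finishes minute 30, plus 30-minute gap → minute 60), job 5 can start at minute 60 and finishes at minute 99.
After job 3 (finishes minute 30), job 4 can start at minute 30 and finishes at minute 45.
For job 6: job 5 (finishes minute 99); job 4 (finishes minute 45). Taking the maximum gives a start of minute 99, and it finishes at 99 + 65 = minute 164.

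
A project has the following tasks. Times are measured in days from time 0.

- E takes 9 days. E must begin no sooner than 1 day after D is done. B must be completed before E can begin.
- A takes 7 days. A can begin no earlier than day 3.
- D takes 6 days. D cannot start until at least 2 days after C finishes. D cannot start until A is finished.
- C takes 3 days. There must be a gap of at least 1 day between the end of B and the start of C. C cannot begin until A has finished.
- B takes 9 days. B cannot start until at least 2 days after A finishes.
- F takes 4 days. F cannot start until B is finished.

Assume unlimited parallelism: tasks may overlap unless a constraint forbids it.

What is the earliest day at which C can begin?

After its own release at day 3, A can start at day 3 and finishes at day 10.
B cannot begin until A (finishes day 10, plus 2-day gap → day 12). It runs from day 12 to 12 + 9 = day 21.
C waits on B (finishes day 21, plus 1-day gap → day 22); A (finishes day 10). The latest of these is day 22, which is the earliest C can start.

22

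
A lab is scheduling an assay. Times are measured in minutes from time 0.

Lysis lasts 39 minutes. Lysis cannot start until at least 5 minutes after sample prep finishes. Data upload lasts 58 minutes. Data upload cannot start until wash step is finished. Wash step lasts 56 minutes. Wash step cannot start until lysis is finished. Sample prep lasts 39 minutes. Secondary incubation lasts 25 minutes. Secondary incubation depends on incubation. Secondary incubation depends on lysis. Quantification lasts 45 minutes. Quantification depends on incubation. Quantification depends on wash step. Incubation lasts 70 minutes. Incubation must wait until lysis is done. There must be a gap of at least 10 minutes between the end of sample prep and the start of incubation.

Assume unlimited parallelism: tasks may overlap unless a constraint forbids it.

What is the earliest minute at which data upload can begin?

139

Sample prep can start immediately at minute 0; it finishes at minute 39.
Lysis cannot begin until sample prep (finishes minute 39, plus 5-minute gap → minute 44). It runs from minute 44 to 44 + 39 = minute 83.
After lysis (finishes minute 83), wash step can start at minute 83 and finishes at minute 139.
Data upload waits on wash step (finishes minute 139), so the earliest it can start is minute 139.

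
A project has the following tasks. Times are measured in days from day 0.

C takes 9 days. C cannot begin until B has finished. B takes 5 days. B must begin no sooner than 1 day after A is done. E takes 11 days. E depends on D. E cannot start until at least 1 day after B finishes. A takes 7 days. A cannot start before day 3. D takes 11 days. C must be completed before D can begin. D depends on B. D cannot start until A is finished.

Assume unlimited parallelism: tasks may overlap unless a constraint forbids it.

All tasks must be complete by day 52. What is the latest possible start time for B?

Nothing follows E; the deadline of day 52 is its only limit. It must start by 52 − 11 = day 41.
D feeds into E (must start by day 41); so D must finish by day 41 and therefore start by day 30.
Since D (must start by day 30) depends on it, C must finish by day 30. Backing off its 9-day duration gives a latest start of day 21.
B feeds C (must start by day 21); D (must start by day 30); E (must start by day 41, minus 1-day gap → day 40). Taking the minimum, B must finish by day 21 and start by 21 − 5 = day 16.

16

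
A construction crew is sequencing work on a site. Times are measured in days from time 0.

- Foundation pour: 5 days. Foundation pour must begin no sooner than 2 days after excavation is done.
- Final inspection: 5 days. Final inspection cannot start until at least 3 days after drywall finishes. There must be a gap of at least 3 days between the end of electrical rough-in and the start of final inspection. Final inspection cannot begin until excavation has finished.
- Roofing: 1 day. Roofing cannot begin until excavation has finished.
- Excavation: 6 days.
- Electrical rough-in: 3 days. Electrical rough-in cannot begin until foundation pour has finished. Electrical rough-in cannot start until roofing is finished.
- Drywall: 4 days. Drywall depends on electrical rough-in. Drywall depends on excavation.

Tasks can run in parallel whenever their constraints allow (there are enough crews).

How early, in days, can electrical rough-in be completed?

Excavation can start immediately at day 0; it finishes at day 6.
After excavation (finishes day 6), roofing can start at day 6 and finishes at day 7.
Foundation pour waits on excavation (finishes day 6, plus 2-day gap → day 8), so it starts at day 8 and finishes at 8 + 5 = day 13.
Electrical rough-in cannot start until foundation pour (finishes day 13); roofing (finishes day 7). The controlling bound is day 13, so electrical rough-in finishes at 13 + 3 = day 16.

16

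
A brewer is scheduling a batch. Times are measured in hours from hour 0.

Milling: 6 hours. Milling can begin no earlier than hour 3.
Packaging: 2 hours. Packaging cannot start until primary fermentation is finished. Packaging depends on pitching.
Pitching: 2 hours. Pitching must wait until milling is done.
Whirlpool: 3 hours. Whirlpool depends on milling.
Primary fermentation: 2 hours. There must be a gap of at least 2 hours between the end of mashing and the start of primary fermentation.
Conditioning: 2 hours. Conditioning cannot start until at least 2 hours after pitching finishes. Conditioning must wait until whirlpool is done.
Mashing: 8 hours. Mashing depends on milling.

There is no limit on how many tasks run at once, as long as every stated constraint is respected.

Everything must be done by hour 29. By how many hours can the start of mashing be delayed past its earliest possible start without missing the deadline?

6

Milling waits on its own release at hour 3, so it starts at hour 3 and finishes at 3 + 6 = hour 9.
After milling (finishes hour 9), mashing can start at hour 9 and finishes at hour 17.

Working backward from the deadline:
Packaging must finish by hour 29; it takes 2 hours, so it must start by 29 − 2 = hour 27.
Since packaging (must start by hour 27) depends on it, primary fermentation must finish by hour 27. Backing off its 2-hour duration gives a latest start of hour 25.
Mashing must finish before primary fermentation (must start by hour 25, minus 2-hour gap → hour 23). With an 8-hour duration, mashing must start by 23 − 8 = hour 15.
So mashing can start as early as hour 9 and as late as hour 15, giving 15 − 9 = 6 hours of slack.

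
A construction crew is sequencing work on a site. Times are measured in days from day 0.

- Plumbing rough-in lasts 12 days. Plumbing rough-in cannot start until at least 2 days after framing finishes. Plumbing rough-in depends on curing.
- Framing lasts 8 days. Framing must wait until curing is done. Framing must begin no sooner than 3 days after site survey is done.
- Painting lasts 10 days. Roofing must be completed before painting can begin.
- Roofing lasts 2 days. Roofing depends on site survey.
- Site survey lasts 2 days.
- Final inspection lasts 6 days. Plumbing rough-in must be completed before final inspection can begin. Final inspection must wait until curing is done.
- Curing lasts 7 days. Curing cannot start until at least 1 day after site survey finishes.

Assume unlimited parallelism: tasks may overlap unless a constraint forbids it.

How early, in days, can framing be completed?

Site survey can start immediately at day 0; it finishes at day 2.
Curing waits on site survey (finishes day 2, plus 1-day gap → day 3), so it starts at day 3 and finishes at 3 + 7 = day 10.
Framing needs all of curing (finishes day 10); site survey (finishes day 2, plus 3-day gap → day 5). That puts its earliest start at day 10; it finishes at 10 + 8 = day 18.

18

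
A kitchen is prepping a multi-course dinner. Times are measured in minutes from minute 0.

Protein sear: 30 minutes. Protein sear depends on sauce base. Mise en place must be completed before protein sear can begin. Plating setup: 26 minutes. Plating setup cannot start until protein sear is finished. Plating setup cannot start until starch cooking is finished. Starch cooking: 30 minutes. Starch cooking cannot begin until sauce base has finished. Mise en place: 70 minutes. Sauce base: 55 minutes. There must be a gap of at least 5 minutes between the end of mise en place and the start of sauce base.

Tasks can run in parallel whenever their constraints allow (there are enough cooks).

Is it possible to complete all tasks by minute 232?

Mise en place can start immediately at minute 0; it finishes at minute 70.
Sauce base waits on mise en place (finishes minute 70, plus 5-minute gap → minute 75), so it starts at minute 75 and finishes at 75 + 55 = minute 130.
Starch cooking waits on sauce base (finishes minute 130), so it starts at minute 130 and finishes at 130 + 30 = minute 160.
Protein sear needs all of sauce base (finishes minute 130); mise en place (finishes minute 70). That puts its earliest start at minute 130; it finishes at 130 + 30 = minute 160.
Plating setup needs all of protein sear (finishes minute 160); starch cooking (finishes minute 160). That puts its earliest start at minute 160; it finishes at 160 + 26 = minute 186.
Every task is finished by minute 186, which is no later than the deadline of 232, so the schedule is feasible.

Yes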